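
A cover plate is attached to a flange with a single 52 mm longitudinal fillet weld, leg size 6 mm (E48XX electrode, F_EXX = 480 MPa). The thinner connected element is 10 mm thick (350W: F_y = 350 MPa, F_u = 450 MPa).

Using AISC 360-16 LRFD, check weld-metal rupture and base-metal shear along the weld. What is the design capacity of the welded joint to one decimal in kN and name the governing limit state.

Weld metal: throat = 0.707×6 = 4.242 mm, L = 52 mm. φR_n = 0.75 × 0.6 × 480 × 4.242 × 52 = 47.6 kN.
Base metal shear (10 mm plate): yield φR_n = 1.0×0.6×350×10×52 = 109.2 kN; rupture φR_n = 0.75×0.6×450×10×52 = 105.3 kN; take 105.3 kN (rupture).
Governing: min(47.6, 105.3) = 47.6 kN → weld metal.

47.6 kN (weld metal governs)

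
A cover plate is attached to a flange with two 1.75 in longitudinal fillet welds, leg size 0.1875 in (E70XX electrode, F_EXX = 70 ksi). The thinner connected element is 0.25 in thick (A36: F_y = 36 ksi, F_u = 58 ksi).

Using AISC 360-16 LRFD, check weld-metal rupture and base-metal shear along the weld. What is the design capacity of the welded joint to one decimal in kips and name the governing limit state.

Weld metal: throat = 0.707×0.1875 = 0.13256 in, L = 2×1.75 = 3.5 in. φR_n = 0.75 × 0.6 × 70 × 0.13256 × 3.5 = 14.6 kips.
Base metal shear (0.25 in plate): yield φR_n = 1.0×0.6×36×0.25×3.5 = 18.9 kips; rupture φR_n = 0.75×0.6×58×0.25×3.5 = 22.8 kips; take 18.9 kips (yield).
Governing: min(14.6, 18.9) = 14.6 kips → weld metal.

14.6 kips (weld metal governs)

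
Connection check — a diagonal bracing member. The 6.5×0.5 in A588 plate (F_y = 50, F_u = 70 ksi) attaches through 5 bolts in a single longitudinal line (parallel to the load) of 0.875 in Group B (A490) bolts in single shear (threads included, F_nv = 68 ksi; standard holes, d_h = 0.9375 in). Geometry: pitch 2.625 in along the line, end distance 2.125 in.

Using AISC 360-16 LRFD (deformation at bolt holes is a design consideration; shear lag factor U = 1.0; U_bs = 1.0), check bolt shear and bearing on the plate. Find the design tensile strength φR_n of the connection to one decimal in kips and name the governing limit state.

Bolt shear: A_b = π(0.875)²/4 = 0.60132 in². φR_n = 0.75 × 68 × 0.60132 × 5 × 1 = 153.3 kips.
Bearing (0.5 in plate, F_u = 70 ksi): end bolts L_c = 2.125 − 0.9375/2 = 1.65625, R_n = min(1.2×1.65625×0.5×70, 2.4×0.875×0.5×70) = 69.563 kips/bolt; interior L_c = 2.625 − 0.9375 = 1.6875, R_n = 70.875 kips/bolt. φR_n = 0.75 × (1×69.563 + 4×70.875) = 264.8 kips.
Governing: min(153.3, 264.8) = 153.3 kips → bolt shear.

153.3 kips (bolt shear governs)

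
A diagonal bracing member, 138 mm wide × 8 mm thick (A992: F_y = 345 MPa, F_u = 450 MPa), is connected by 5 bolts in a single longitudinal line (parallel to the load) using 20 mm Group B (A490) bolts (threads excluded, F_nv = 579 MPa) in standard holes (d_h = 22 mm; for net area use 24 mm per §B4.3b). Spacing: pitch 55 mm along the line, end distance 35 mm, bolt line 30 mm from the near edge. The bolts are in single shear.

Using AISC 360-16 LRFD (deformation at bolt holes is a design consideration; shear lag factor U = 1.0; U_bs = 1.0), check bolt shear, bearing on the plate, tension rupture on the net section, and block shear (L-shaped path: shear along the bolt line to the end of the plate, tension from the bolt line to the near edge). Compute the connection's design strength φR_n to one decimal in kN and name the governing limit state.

Bolt shear: A_b = π(20)²/4 = 314.16 mm². φR_n = 0.75 × 579 × 314.16 × 5 × 1 = 682.1 kN.
Bearing (8 mm plate, F_u = 450 MPa): end bolts L_c = 35 − 22/2 = 24, R_n = min(1.2×24×8×450, 2.4×20×8×450) = 103.68 kN/bolt; interior L_c = 55 − 22 = 33, R_n = 142.56 kN/bolt. φR_n = 0.75 × (1×103.68 + 4×142.56) = 505.4 kN.
Tension rupture (net): A_n = (138 − 1×24)×8 = 912 mm² (U = 1.0, A_e = A_n). φR_n = 0.75 × 450 × 912 = 307.8 kN.
Block shear: shear path 1×[35+4×55] = 1×255 mm, A_gv = 2040, A_nv = 1×(255 − 4.5×24)×8 = 1176 mm²; tension to near edge: (30 − 0.5×24)×8 = 144 mm². R_n = min(0.6×450×1176, 0.6×345×2040) + 1.0×450×144 = min(317.52, 422.28) + 64.8 = 382.32 kN. φR_n = 0.75 × 382.32 = 286.7 kN.
Governing: min(682.1, 505.4, 307.8, 286.7) = 286.7 kN → block shear.

286.7 kN (block shear governs)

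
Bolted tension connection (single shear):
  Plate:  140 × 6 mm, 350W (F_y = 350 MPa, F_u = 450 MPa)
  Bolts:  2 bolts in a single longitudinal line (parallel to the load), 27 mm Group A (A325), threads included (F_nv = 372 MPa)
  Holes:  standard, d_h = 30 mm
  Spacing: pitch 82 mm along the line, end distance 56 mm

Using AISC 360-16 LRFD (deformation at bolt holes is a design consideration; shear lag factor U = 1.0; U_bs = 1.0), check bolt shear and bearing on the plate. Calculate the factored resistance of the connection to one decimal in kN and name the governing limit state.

226.0 kN (bearing governs)

Bolt shear: A_b = π(27)²/4 = 572.56 mm². φR_n = 0.75 × 372 × 572.56 × 2 × 1 = 319.5 kN.
Bearing (6 mm plate, F_u = 450 MPa): end bolts L_c = 56 − 30/2 = 41, R_n = min(1.2×41×6×450, 2.4×27×6×450) = 132.84 kN/bolt; interior L_c = 82 − 30 = 52, R_n = 168.48 kN/bolt. φR_n = 0.75 × (1×132.84 + 1×168.48) = 226.0 kN.
Governing: min(319.5, 226.0) = 226.0 kN → bearing.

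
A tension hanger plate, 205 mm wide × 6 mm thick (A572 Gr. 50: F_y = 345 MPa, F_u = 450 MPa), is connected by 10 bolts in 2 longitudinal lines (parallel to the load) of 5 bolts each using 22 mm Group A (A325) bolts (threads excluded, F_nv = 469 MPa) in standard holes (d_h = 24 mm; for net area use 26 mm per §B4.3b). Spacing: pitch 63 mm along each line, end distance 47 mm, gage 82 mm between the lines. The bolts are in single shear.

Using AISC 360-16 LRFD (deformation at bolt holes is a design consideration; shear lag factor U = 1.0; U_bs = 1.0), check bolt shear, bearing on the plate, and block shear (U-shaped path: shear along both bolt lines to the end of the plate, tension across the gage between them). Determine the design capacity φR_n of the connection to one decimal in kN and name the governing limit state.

555.7 kN (block shear governs)

Bolt shear: A_b = π(22)²/4 = 380.13 mm². φR_n = 0.75 × 469 × 380.13 × 10 × 1 = 1337.1 kN.
Bearing (6 mm plate, F_u = 450 MPa): end bolts L_c = 47 − 24/2 = 35, R_n = min(1.2×35×6×450, 2.4×22×6×450) = 113.4 kN/bolt; interior L_c = 63 − 24 = 39, R_n = 126.36 kN/bolt. φR_n = 0.75 × (2×113.4 + 8×126.36) = 928.3 kN.
Block shear: shear path 2×[47+4×63] = 2×299 mm, A_gv = 3588, A_nv = 2×(299 − 4.5×26)×6 = 2184 mm²; tension across gage: (82 − 1×26)×6 = 336 mm². R_n = min(0.6×450×2184, 0.6×345×3588) + 1.0×450×336 = min(589.68, 742.72) + 151.2 = 740.88 kN. φR_n = 0.75 × 740.88 = 555.7 kN.
Governing: min(1337.1, 928.3, 555.7) = 555.7 kN → block shear.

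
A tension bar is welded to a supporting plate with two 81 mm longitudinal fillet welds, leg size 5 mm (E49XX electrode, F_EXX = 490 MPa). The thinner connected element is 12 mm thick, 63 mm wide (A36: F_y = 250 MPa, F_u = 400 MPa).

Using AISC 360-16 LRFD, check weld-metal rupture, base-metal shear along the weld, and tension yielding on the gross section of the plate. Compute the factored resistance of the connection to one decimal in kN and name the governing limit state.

126.3 kN (weld metal governs)

Weld metal: throat = 0.707×5 = 3.535 mm, L = 2×81 = 162 mm. φR_n = 0.75 × 0.6 × 490 × 3.535 × 162 = 126.3 kN.
Base metal shear (12 mm plate): yield φR_n = 1.0×0.6×250×12×162 = 291.6 kN; rupture φR_n = 0.75×0.6×400×12×162 = 349.9 kN; take 291.6 kN (yield).
Tension yield (gross): A_g = 63×12 = 756 mm². φR_n = 0.90 × 250 × 756 = 170.1 kN.
Governing: min(126.3, 291.6, 170.1) = 126.3 kN → weld metal.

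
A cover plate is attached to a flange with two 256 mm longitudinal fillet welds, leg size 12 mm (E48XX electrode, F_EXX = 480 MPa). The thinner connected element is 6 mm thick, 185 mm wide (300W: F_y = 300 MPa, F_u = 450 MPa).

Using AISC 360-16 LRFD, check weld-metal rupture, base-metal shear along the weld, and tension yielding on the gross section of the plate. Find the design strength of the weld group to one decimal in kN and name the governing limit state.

299.7 kN (gross-section yield governs)

Weld metal: throat = 0.707×12 = 8.484 mm, L = 2×256 = 512 mm. φR_n = 0.75 × 0.6 × 480 × 8.484 × 512 = 938.3 kN.
Base metal shear (6 mm plate): yield φR_n = 1.0×0.6×300×6×512 = 553.0 kN; rupture φR_n = 0.75×0.6×450×6×512 = 622.1 kN; take 553.0 kN (yield).
Tension yield (gross): A_g = 185×6 = 1110 mm². φR_n = 0.90 × 300 × 1110 = 299.7 kN.
Governing: min(938.3, 553.0, 299.7) = 299.7 kN → gross-section yield.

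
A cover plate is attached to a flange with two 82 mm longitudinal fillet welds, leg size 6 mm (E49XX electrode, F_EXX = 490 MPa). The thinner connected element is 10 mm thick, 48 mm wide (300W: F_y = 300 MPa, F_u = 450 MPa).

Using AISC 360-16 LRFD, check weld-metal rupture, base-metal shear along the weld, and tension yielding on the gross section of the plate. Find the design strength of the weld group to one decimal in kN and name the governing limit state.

129.6 kN (gross-section yield governs)

Weld metal: throat = 0.707×6 = 4.242 mm, L = 2×82 = 164 mm. φR_n = 0.75 × 0.6 × 490 × 4.242 × 164 = 153.4 kN.
Base metal shear (10 mm plate): yield φR_n = 1.0×0.6×300×10×164 = 295.2 kN; rupture φR_n = 0.75×0.6×450×10×164 = 332.1 kN; take 295.2 kN (yield).
Tension yield (gross): A_g = 48×10 = 480 mm². φR_n = 0.90 × 300 × 480 = 129.6 kN.
Governing: min(153.4, 295.2, 129.6) = 129.6 kN → gross-section yield.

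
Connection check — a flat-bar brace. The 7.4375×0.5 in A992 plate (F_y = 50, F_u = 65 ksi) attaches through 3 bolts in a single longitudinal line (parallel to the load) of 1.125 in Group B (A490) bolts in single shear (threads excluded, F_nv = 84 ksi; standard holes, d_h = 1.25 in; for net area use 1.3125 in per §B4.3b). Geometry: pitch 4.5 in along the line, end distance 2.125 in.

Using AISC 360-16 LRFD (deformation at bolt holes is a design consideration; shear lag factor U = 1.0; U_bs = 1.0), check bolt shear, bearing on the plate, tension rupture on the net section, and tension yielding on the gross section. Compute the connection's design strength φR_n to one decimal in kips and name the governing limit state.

149.3 kips (net-section rupture governs)

Bolt shear: A_b = π(1.125)²/4 = 0.99402 in². φR_n = 0.75 × 84 × 0.99402 × 3 × 1 = 187.9 kips.
Bearing (0.5 in plate, F_u = 65 ksi): end bolts L_c = 2.125 − 1.25/2 = 1.5, R_n = min(1.2×1.5×0.5×65, 2.4×1.125×0.5×65) = 58.5 kips/bolt; interior L_c = 4.5 − 1.25 = 3.25, R_n = 87.75 kips/bolt. φR_n = 0.75 × (1×58.5 + 2×87.75) = 175.5 kips.
Tension rupture (net): A_n = (7.4375 − 1×1.3125)×0.5 = 3.0625 in² (U = 1.0, A_e = A_n). φR_n = 0.75 × 65 × 3.0625 = 149.3 kips.
Tension yield (gross): A_g = 7.4375×0.5 = 3.7188 in². φR_n = 0.90 × 50 × 3.7188 = 167.3 kips.
Governing: min(187.9, 175.5, 149.3, 167.3) = 149.3 kips → net-section rupture.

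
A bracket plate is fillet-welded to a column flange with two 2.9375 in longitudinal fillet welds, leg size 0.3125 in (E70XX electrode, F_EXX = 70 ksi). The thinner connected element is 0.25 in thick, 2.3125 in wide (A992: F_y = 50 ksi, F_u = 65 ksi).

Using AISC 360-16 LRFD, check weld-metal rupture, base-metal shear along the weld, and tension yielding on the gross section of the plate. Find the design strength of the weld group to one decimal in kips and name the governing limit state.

26.0 kips (gross-section yield governs)

Weld metal: throat = 0.707×0.3125 = 0.22094 in, L = 2×2.9375 = 5.875 in. φR_n = 0.75 × 0.6 × 70 × 0.22094 × 5.875 = 40.9 kips.
Base metal shear (0.25 in plate): yield φR_n = 1.0×0.6×50×0.25×5.875 = 44.1 kips; rupture φR_n = 0.75×0.6×65×0.25×5.875 = 43.0 kips; take 43.0 kips (rupture).
Tension yield (gross): A_g = 2.3125×0.25 = 0.57813 in². φR_n = 0.90 × 50 × 0.57813 = 26.0 kips.
Governing: min(40.9, 43.0, 26.0) = 26.0 kips → gross-section yield.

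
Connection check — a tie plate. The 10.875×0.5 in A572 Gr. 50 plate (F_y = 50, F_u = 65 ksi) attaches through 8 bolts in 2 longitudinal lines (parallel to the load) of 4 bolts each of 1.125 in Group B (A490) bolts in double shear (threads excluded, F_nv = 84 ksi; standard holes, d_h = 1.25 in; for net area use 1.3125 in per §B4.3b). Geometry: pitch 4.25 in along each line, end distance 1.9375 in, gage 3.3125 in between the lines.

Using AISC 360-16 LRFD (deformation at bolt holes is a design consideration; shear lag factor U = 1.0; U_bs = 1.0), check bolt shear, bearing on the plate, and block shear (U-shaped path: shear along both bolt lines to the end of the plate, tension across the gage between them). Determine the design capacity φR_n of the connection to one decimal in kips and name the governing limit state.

Bolt shear: A_b = π(1.125)²/4 = 0.99402 in². φR_n = 0.75 × 84 × 0.99402 × 8 × 2 = 1002.0 kips.
Bearing (0.5 in plate, F_u = 65 ksi): end bolts L_c = 1.9375 − 1.25/2 = 1.3125, R_n = min(1.2×1.3125×0.5×65, 2.4×1.125×0.5×65) = 51.188 kips/bolt; interior L_c = 4.25 − 1.25 = 3, R_n = 87.75 kips/bolt. φR_n = 0.75 × (2×51.188 + 6×87.75) = 471.7 kips.
Block shear: shear path 2×[1.9375+3×4.25] = 2×14.6875 in, A_gv = 14.688, A_nv = 2×(14.6875 − 3.5×1.3125)×0.5 = 10.094 in²; tension across gage: (3.3125 − 1×1.3125)×0.5 = 1 in². R_n = min(0.6×65×10.094, 0.6×50×14.688) + 1.0×65×1 = min(393.67, 440.64) + 65 = 458.67 kips. φR_n = 0.75 × 458.67 = 344.0 kips.
Governing: min(1002.0, 471.7, 344.0) = 344.0 kips → block shear.

344.0 kips (block shear governs)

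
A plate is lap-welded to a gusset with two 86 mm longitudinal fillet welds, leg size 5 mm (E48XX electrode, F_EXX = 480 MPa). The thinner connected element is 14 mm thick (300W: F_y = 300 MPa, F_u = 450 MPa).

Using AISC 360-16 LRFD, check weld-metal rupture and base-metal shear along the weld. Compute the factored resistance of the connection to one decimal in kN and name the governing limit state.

131.3 kN (weld metal governs)

Weld metal: throat = 0.707×5 = 3.535 mm, L = 2×86 = 172 mm. φR_n = 0.75 × 0.6 × 480 × 3.535 × 172 = 131.3 kN.
Base metal shear (14 mm plate): yield φR_n = 1.0×0.6×300×14×172 = 433.4 kN; rupture φR_n = 0.75×0.6×450×14×172 = 487.6 kN; take 433.4 kN (yield).
Governing: min(131.3, 433.4) = 131.3 kN → weld metal.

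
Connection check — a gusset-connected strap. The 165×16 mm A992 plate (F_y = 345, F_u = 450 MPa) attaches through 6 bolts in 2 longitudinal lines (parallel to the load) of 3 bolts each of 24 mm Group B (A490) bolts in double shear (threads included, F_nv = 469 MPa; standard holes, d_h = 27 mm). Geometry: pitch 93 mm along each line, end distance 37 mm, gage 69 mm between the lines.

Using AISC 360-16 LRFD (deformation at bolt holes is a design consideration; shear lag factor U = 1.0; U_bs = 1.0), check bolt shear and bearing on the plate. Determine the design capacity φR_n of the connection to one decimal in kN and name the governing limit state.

1548.7 kN (bearing governs)

Bolt shear: A_b = π(24)²/4 = 452.39 mm². φR_n = 0.75 × 469 × 452.39 × 6 × 2 = 1909.5 kN.
Bearing (16 mm plate, F_u = 450 MPa): end bolts L_c = 37 − 27/2 = 23.5, R_n = min(1.2×23.5×16×450, 2.4×24×16×450) = 203.04 kN/bolt; interior L_c = 93 − 27 = 66, R_n = 414.72 kN/bolt. φR_n = 0.75 × (2×203.04 + 4×414.72) = 1548.7 kN.
Governing: min(1909.5, 1548.7) = 1548.7 kN → bearing.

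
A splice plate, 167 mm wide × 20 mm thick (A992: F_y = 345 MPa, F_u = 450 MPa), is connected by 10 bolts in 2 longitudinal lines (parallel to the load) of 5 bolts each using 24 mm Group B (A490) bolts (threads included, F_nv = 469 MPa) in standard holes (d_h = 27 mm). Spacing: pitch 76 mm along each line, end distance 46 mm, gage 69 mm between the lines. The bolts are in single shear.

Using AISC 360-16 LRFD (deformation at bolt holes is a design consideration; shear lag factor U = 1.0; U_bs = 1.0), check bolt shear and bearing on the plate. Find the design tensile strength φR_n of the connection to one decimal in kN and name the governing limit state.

Bolt shear: A_b = π(24)²/4 = 452.39 mm². φR_n = 0.75 × 469 × 452.39 × 10 × 1 = 1591.3 kN.
Bearing (20 mm plate, F_u = 450 MPa): end bolts L_c = 46 − 27/2 = 32.5, R_n = min(1.2×32.5×20×450, 2.4×24×20×450) = 351 kN/bolt; interior L_c = 76 − 27 = 49, R_n = 518.4 kN/bolt. φR_n = 0.75 × (2×351 + 8×518.4) = 3636.9 kN.
Governing: min(1591.3, 3636.9) = 1591.3 kN → bolt shear.

1591.3 kN (bolt shear governs)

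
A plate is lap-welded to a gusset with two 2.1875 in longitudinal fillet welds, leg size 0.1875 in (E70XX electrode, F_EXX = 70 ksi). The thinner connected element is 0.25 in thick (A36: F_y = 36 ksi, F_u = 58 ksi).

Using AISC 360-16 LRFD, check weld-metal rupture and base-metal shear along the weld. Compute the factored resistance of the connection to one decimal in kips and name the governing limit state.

Weld metal: throat = 0.707×0.1875 = 0.13256 in, L = 2×2.1875 = 4.375 in. φR_n = 0.75 × 0.6 × 70 × 0.13256 × 4.375 = 18.3 kips.
Base metal shear (0.25 in plate): yield φR_n = 1.0×0.6×36×0.25×4.375 = 23.6 kips; rupture φR_n = 0.75×0.6×58×0.25×4.375 = 28.5 kips; take 23.6 kips (yield).
Governing: min(18.3, 23.6) = 18.3 kips → weld metal.

18.3 kips (weld metal governs)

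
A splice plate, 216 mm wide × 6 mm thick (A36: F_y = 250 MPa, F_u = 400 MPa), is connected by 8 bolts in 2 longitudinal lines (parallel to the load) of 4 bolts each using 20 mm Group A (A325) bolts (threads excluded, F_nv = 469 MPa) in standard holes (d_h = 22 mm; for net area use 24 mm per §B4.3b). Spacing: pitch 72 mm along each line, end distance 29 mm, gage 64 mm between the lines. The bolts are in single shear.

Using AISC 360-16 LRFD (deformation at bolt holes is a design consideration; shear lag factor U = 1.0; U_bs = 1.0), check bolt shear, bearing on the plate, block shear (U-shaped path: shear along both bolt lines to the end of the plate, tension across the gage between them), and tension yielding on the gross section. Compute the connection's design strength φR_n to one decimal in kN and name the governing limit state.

291.6 kN (gross-section yield governs)

Bolt shear: A_b = π(20)²/4 = 314.16 mm². φR_n = 0.75 × 469 × 314.16 × 8 × 1 = 884.0 kN.
Bearing (6 mm plate, F_u = 400 MPa): end bolts L_c = 29 − 22/2 = 18, R_n = min(1.2×18×6×400, 2.4×20×6×400) = 51.84 kN/bolt; interior L_c = 72 − 22 = 50, R_n = 115.2 kN/bolt. φR_n = 0.75 × (2×51.84 + 6×115.2) = 596.2 kN.
Block shear: shear path 2×[29+3×72] = 2×245 mm, A_gv = 2940, A_nv = 2×(245 − 3.5×24)×6 = 1932 mm²; tension across gage: (64 − 1×24)×6 = 240 mm². R_n = min(0.6×400×1932, 0.6×250×2940) + 1.0×400×240 = min(463.68, 441) + 96 = 537 kN. φR_n = 0.75 × 537 = 402.8 kN.
Tension yield (gross): A_g = 216×6 = 1296 mm². φR_n = 0.90 × 250 × 1296 = 291.6 kN.
Governing: min(884.0, 596.2, 402.8, 291.6) = 291.6 kN → gross-section yield.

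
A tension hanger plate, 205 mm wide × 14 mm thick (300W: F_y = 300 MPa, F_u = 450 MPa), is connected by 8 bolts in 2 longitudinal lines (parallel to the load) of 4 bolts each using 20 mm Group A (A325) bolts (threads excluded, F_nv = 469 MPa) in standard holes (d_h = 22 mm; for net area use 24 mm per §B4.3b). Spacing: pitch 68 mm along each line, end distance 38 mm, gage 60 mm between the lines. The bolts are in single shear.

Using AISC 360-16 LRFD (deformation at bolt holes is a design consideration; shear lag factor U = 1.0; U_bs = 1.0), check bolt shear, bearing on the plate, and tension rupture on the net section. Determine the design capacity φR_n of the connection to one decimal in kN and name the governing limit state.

Bolt shear: A_b = π(20)²/4 = 314.16 mm². φR_n = 0.75 × 469 × 314.16 × 8 × 1 = 884.0 kN.
Bearing (14 mm plate, F_u = 450 MPa): end bolts L_c = 38 − 22/2 = 27, R_n = min(1.2×27×14×450, 2.4×20×14×450) = 204.12 kN/bolt; interior L_c = 68 − 22 = 46, R_n = 302.4 kN/bolt. φR_n = 0.75 × (2×204.12 + 6×302.4) = 1667.0 kN.
Tension rupture (net): A_n = (205 − 2×24)×14 = 2198 mm² (U = 1.0, A_e = A_n). φR_n = 0.75 × 450 × 2198 = 741.8 kN.
Governing: min(884.0, 1667.0, 741.8) = 741.8 kN → net-section rupture.

741.8 kN (net-section rupture governs)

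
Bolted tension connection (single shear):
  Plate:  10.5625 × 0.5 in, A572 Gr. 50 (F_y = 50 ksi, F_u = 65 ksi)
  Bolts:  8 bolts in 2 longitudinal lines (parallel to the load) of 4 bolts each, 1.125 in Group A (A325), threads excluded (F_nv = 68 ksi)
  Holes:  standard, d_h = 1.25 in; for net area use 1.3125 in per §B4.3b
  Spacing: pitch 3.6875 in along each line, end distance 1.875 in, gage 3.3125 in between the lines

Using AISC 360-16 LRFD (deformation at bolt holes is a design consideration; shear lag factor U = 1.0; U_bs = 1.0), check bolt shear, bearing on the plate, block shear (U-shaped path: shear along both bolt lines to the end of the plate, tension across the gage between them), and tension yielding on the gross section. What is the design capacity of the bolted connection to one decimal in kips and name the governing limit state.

Bolt shear: A_b = π(1.125)²/4 = 0.99402 in². φR_n = 0.75 × 68 × 0.99402 × 8 × 1 = 405.6 kips.
Bearing (0.5 in plate, F_u = 65 ksi): end bolts L_c = 1.875 − 1.25/2 = 1.25, R_n = min(1.2×1.25×0.5×65, 2.4×1.125×0.5×65) = 48.75 kips/bolt; interior L_c = 3.6875 − 1.25 = 2.4375, R_n = 87.75 kips/bolt. φR_n = 0.75 × (2×48.75 + 6×87.75) = 468.0 kips.
Block shear: shear path 2×[1.875+3×3.6875] = 2×12.9375 in, A_gv = 12.938, A_nv = 2×(12.9375 − 3.5×1.3125)×0.5 = 8.3438 in²; tension across gage: (3.3125 − 1×1.3125)×0.5 = 1 in². R_n = min(0.6×65×8.3438, 0.6×50×12.938) + 1.0×65×1 = min(325.41, 388.14) + 65 = 390.41 kips. φR_n = 0.75 × 390.41 = 292.8 kips.
Tension yield (gross): A_g = 10.5625×0.5 = 5.2813 in². φR_n = 0.90 × 50 × 5.2813 = 237.7 kips.
Governing: min(405.6, 468.0, 292.8, 237.7) = 237.7 kips → gross-section yield.

237.7 kips (gross-section yield governs)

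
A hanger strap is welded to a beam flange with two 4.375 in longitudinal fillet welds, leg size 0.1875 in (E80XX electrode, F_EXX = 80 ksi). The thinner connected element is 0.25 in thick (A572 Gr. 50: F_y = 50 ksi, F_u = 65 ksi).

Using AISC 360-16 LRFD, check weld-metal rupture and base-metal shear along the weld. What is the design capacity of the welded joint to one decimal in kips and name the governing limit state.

Weld metal: throat = 0.707×0.1875 = 0.13256 in, L = 2×4.375 = 8.75 in. φR_n = 0.75 × 0.6 × 80 × 0.13256 × 8.75 = 41.8 kips.
Base metal shear (0.25 in plate): yield φR_n = 1.0×0.6×50×0.25×8.75 = 65.6 kips; rupture φR_n = 0.75×0.6×65×0.25×8.75 = 64.0 kips; take 64.0 kips (rupture).
Governing: min(41.8, 64.0) = 41.8 kips → weld metal.

41.8 kips (weld metal governs)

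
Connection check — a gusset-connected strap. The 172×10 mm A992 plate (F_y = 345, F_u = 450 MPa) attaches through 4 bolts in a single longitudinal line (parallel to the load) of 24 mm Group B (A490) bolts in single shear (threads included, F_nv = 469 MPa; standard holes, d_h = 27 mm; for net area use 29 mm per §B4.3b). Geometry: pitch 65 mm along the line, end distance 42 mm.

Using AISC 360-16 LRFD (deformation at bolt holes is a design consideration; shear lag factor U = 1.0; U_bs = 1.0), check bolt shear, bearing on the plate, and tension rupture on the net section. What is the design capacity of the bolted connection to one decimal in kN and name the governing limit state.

482.6 kN (net-section rupture governs)

Bolt shear: A_b = π(24)²/4 = 452.39 mm². φR_n = 0.75 × 469 × 452.39 × 4 × 1 = 636.5 kN.
Bearing (10 mm plate, F_u = 450 MPa): end bolts L_c = 42 − 27/2 = 28.5, R_n = min(1.2×28.5×10×450, 2.4×24×10×450) = 153.9 kN/bolt; interior L_c = 65 − 27 = 38, R_n = 205.2 kN/bolt. φR_n = 0.75 × (1×153.9 + 3×205.2) = 577.1 kN.
Tension rupture (net): A_n = (172 − 1×29)×10 = 1430 mm² (U = 1.0, A_e = A_n). φR_n = 0.75 × 450 × 1430 = 482.6 kN.
Governing: min(636.5, 577.1, 482.6) = 482.6 kN → net-section rupture.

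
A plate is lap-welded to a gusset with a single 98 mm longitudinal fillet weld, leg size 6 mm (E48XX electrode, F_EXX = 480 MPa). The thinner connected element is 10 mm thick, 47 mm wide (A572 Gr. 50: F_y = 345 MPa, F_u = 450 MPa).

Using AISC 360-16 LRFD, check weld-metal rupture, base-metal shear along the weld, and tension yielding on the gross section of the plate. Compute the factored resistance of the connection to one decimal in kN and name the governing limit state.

Weld metal: throat = 0.707×6 = 4.242 mm, L = 98 mm. φR_n = 0.75 × 0.6 × 480 × 4.242 × 98 = 89.8 kN.
Base metal shear (10 mm plate): yield φR_n = 1.0×0.6×345×10×98 = 202.9 kN; rupture φR_n = 0.75×0.6×450×10×98 = 198.5 kN; take 198.5 kN (rupture).
Tension yield (gross): A_g = 47×10 = 470 mm². φR_n = 0.90 × 345 × 470 = 145.9 kN.
Governing: min(89.8, 198.5, 145.9) = 89.8 kN → weld metal.

89.8 kN (weld metal governs)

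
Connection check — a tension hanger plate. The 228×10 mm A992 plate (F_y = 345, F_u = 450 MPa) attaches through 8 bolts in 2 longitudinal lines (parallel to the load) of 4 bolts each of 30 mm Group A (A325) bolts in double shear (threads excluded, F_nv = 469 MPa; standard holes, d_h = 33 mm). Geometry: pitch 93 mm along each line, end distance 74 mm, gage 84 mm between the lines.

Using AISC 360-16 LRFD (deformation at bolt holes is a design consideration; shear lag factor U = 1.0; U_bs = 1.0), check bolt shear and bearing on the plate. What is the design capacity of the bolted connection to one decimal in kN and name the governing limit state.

1923.8 kN (bearing governs)

Bolt shear: A_b = π(30)²/4 = 706.86 mm². φR_n = 0.75 × 469 × 706.86 × 8 × 2 = 3978.2 kN.
Bearing (10 mm plate, F_u = 450 MPa): end bolts L_c = 74 − 33/2 = 57.5, R_n = min(1.2×57.5×10×450, 2.4×30×10×450) = 310.5 kN/bolt; interior L_c = 93 − 33 = 60, R_n = 324 kN/bolt. φR_n = 0.75 × (2×310.5 + 6×324) = 1923.8 kN.
Governing: min(3978.2, 1923.8) = 1923.8 kN → bearing.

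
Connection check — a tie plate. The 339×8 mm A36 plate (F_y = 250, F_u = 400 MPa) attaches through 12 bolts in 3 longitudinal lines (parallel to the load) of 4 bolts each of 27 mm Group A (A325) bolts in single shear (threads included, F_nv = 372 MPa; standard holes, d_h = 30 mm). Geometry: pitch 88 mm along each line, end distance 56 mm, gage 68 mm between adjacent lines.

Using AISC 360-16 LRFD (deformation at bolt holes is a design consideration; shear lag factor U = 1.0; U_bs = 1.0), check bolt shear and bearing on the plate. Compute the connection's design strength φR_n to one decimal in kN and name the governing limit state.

Bolt shear: A_b = π(27)²/4 = 572.56 mm². φR_n = 0.75 × 372 × 572.56 × 12 × 1 = 1916.9 kN.
Bearing (8 mm plate, F_u = 400 MPa): end bolts L_c = 56 − 30/2 = 41, R_n = min(1.2×41×8×400, 2.4×27×8×400) = 157.44 kN/bolt; interior L_c = 88 − 30 = 58, R_n = 207.36 kN/bolt. φR_n = 0.75 × (3×157.44 + 9×207.36) = 1753.9 kN.
Governing: min(1916.9, 1753.9) = 1753.9 kN → bearing.

1753.9 kN (bearing governs)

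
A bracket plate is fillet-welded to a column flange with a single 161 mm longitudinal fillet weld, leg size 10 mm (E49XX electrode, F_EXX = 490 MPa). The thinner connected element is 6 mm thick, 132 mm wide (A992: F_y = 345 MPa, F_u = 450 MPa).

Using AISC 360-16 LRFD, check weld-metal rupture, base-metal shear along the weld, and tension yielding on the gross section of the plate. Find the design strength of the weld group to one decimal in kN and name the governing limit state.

195.6 kN (base-metal shear governs)

Weld metal: throat = 0.707×10 = 7.07 mm, L = 161 mm. φR_n = 0.75 × 0.6 × 490 × 7.07 × 161 = 251.0 kN.
Base metal shear (6 mm plate): yield φR_n = 1.0×0.6×345×6×161 = 200.0 kN; rupture φR_n = 0.75×0.6×450×6×161 = 195.6 kN; take 195.6 kN (rupture).
Tension yield (gross): A_g = 132×6 = 792 mm². φR_n = 0.90 × 345 × 792 = 245.9 kN.
Governing: min(251.0, 195.6, 245.9) = 195.6 kN → base-metal shear.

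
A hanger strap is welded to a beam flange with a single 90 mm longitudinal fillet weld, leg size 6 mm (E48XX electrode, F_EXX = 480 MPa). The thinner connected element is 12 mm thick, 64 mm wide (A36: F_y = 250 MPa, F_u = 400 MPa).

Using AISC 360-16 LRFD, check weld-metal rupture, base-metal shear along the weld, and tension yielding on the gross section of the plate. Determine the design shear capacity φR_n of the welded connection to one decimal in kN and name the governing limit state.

Weld metal: throat = 0.707×6 = 4.242 mm, L = 90 mm. φR_n = 0.75 × 0.6 × 480 × 4.242 × 90 = 82.5 kN.
Base metal shear (12 mm plate): yield φR_n = 1.0×0.6×250×12×90 = 162.0 kN; rupture φR_n = 0.75×0.6×400×12×90 = 194.4 kN; take 162.0 kN (yield).
Tension yield (gross): A_g = 64×12 = 768 mm². φR_n = 0.90 × 250 × 768 = 172.8 kN.
Governing: min(82.5, 162.0, 172.8) = 82.5 kN → weld metal.

82.5 kN (weld metal governs)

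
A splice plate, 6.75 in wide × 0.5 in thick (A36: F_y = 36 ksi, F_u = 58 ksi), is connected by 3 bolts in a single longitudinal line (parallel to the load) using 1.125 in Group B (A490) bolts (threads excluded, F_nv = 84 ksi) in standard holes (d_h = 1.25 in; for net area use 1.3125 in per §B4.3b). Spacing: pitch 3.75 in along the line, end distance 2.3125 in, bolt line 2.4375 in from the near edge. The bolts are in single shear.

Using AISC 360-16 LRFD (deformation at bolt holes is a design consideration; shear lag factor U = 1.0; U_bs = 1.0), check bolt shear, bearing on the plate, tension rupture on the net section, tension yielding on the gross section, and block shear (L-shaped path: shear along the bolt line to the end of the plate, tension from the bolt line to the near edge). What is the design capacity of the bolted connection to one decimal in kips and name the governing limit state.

Bolt shear: A_b = π(1.125)²/4 = 0.99402 in². φR_n = 0.75 × 84 × 0.99402 × 3 × 1 = 187.9 kips.
Bearing (0.5 in plate, F_u = 58 ksi): end bolts L_c = 2.3125 − 1.25/2 = 1.6875, R_n = min(1.2×1.6875×0.5×58, 2.4×1.125×0.5×58) = 58.725 kips/bolt; interior L_c = 3.75 − 1.25 = 2.5, R_n = 78.3 kips/bolt. φR_n = 0.75 × (1×58.725 + 2×78.3) = 161.5 kips.
Tension rupture (net): A_n = (6.75 − 1×1.3125)×0.5 = 2.7188 in² (U = 1.0, A_e = A_n). φR_n = 0.75 × 58 × 2.7188 = 118.3 kips.
Tension yield (gross): A_g = 6.75×0.5 = 3.375 in². φR_n = 0.90 × 36 × 3.375 = 109.4 kips.
Block shear: shear path 1×[2.3125+2×3.75] = 1×9.8125 in, A_gv = 4.9063, A_nv = 1×(9.8125 − 2.5×1.3125)×0.5 = 3.2656 in²; tension to near edge: (2.4375 − 0.5×1.3125)×0.5 = 0.89063 in². R_n = min(0.6×58×3.2656, 0.6×36×4.9063) + 1.0×58×0.89063 = min(113.64, 105.98) + 51.657 = 157.64 kips. φR_n = 0.75 × 157.64 = 118.2 kips.
Governing: min(187.9, 161.5, 118.3, 109.4, 118.2) = 109.4 kips → gross-section yield.

109.4 kips (gross-section yield governs)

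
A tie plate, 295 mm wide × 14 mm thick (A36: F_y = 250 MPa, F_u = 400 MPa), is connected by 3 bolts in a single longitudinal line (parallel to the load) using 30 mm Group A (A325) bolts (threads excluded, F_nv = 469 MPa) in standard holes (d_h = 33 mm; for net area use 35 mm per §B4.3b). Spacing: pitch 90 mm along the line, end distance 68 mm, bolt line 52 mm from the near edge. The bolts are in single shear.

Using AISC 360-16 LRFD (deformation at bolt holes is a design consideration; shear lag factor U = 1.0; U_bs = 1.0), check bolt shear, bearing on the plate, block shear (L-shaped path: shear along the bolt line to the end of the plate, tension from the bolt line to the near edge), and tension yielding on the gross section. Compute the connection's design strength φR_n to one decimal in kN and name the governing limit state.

535.5 kN (block shear governs)

Bolt shear: A_b = π(30)²/4 = 706.86 mm². φR_n = 0.75 × 469 × 706.86 × 3 × 1 = 745.9 kN.
Bearing (14 mm plate, F_u = 400 MPa): end bolts L_c = 68 − 33/2 = 51.5, R_n = min(1.2×51.5×14×400, 2.4×30×14×400) = 346.08 kN/bolt; interior L_c = 90 − 33 = 57, R_n = 383.04 kN/bolt. φR_n = 0.75 × (1×346.08 + 2×383.04) = 834.1 kN.
Block shear: shear path 1×[68+2×90] = 1×248 mm, A_gv = 3472, A_nv = 1×(248 − 2.5×35)×14 = 2247 mm²; tension to near edge: (52 − 0.5×35)×14 = 483 mm². R_n = min(0.6×400×2247, 0.6×250×3472) + 1.0×400×483 = min(539.28, 520.8) + 193.2 = 714 kN. φR_n = 0.75 × 714 = 535.5 kN.
Tension yield (gross): A_g = 295×14 = 4130 mm². φR_n = 0.90 × 250 × 4130 = 929.3 kN.
Governing: min(745.9, 834.1, 535.5, 929.3) = 535.5 kN → block shear.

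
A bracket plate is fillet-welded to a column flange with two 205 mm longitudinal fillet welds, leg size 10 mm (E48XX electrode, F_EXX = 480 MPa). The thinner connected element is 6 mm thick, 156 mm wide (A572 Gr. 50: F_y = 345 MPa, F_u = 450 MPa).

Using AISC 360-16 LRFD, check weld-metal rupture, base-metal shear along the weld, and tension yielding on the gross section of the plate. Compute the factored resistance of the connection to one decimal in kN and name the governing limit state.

290.6 kN (gross-section yield governs)

Weld metal: throat = 0.707×10 = 7.07 mm, L = 2×205 = 410 mm. φR_n = 0.75 × 0.6 × 480 × 7.07 × 410 = 626.1 kN.
Base metal shear (6 mm plate): yield φR_n = 1.0×0.6×345×6×410 = 509.2 kN; rupture φR_n = 0.75×0.6×450×6×410 = 498.2 kN; take 498.2 kN (rupture).
Tension yield (gross): A_g = 156×6 = 936 mm². φR_n = 0.90 × 345 × 936 = 290.6 kN.
Governing: min(626.1, 498.2, 290.6) = 290.6 kN → gross-section yield.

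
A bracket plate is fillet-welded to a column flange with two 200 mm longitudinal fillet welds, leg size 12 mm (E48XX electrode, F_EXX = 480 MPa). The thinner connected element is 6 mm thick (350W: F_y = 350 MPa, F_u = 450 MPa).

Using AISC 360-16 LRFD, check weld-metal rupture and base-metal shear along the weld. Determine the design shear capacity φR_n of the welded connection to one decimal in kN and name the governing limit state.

Weld metal: throat = 0.707×12 = 8.484 mm, L = 2×200 = 400 mm. φR_n = 0.75 × 0.6 × 480 × 8.484 × 400 = 733.0 kN.
Base metal shear (6 mm plate): yield φR_n = 1.0×0.6×350×6×400 = 504.0 kN; rupture φR_n = 0.75×0.6×450×6×400 = 486.0 kN; take 486.0 kN (rupture).
Governing: min(733.0, 486.0) = 486.0 kN → base-metal shear.

486.0 kN (base-metal shear governs)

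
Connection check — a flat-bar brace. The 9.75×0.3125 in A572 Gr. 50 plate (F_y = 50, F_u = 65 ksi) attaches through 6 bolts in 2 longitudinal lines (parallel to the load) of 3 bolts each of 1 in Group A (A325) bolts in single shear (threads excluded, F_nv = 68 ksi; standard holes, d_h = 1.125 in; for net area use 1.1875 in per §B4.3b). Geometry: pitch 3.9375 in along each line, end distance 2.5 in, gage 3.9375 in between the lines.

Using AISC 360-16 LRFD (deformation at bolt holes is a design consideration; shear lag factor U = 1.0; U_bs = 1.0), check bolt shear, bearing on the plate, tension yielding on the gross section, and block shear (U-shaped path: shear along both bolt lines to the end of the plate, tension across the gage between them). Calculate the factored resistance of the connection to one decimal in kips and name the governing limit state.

Bolt shear: A_b = π(1)²/4 = 0.7854 in². φR_n = 0.75 × 68 × 0.7854 × 6 × 1 = 240.3 kips.
Bearing (0.3125 in plate, F_u = 65 ksi): end bolts L_c = 2.5 − 1.125/2 = 1.9375, R_n = min(1.2×1.9375×0.3125×65, 2.4×1×0.3125×65) = 47.227 kips/bolt; interior L_c = 3.9375 − 1.125 = 2.8125, R_n = 48.75 kips/bolt. φR_n = 0.75 × (2×47.227 + 4×48.75) = 217.1 kips.
Tension yield (gross): A_g = 9.75×0.3125 = 3.0469 in². φR_n = 0.90 × 50 × 3.0469 = 137.1 kips.
Block shear: shear path 2×[2.5+2×3.9375] = 2×10.375 in, A_gv = 6.4844, A_nv = 2×(10.375 − 2.5×1.1875)×0.3125 = 4.6289 in²; tension across gage: (3.9375 − 1×1.1875)×0.3125 = 0.85938 in². R_n = min(0.6×65×4.6289, 0.6×50×6.4844) + 1.0×65×0.85938 = min(180.53, 194.53) + 55.86 = 236.39 kips. φR_n = 0.75 × 236.39 = 177.3 kips.
Governing: min(240.3, 217.1, 137.1, 177.3) = 137.1 kips → gross-section yield.

137.1 kips (gross-section yield governs)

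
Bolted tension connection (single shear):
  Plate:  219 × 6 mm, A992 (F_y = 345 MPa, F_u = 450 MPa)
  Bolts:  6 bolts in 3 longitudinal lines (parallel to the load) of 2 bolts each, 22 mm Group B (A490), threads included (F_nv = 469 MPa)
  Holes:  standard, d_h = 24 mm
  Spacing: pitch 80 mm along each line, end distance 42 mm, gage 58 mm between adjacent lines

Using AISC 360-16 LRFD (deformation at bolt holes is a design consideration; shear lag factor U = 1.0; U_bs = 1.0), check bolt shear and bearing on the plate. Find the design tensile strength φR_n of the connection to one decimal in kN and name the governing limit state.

539.5 kN (bearing governs)

Bolt shear: A_b = π(22)²/4 = 380.13 mm². φR_n = 0.75 × 469 × 380.13 × 6 × 1 = 802.3 kN.
Bearing (6 mm plate, F_u = 450 MPa): end bolts L_c = 42 − 24/2 = 30, R_n = min(1.2×30×6×450, 2.4×22×6×450) = 97.2 kN/bolt; interior L_c = 80 − 24 = 56, R_n = 142.56 kN/bolt. φR_n = 0.75 × (3×97.2 + 3×142.56) = 539.5 kN.
Governing: min(802.3, 539.5) = 539.5 kN → bearing.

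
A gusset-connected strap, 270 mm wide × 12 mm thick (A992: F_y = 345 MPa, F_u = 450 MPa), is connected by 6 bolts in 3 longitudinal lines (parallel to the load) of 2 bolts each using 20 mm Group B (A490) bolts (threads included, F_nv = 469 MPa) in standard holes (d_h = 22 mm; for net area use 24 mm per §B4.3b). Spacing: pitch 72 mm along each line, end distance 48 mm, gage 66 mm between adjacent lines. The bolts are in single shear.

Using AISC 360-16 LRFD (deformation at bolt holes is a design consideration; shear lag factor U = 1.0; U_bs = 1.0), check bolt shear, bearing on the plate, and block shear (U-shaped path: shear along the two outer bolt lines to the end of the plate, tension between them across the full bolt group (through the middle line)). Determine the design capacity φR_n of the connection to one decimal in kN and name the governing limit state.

663.0 kN (bolt shear governs)

Bolt shear: A_b = π(20)²/4 = 314.16 mm². φR_n = 0.75 × 469 × 314.16 × 6 × 1 = 663.0 kN.
Bearing (12 mm plate, F_u = 450 MPa): end bolts L_c = 48 − 22/2 = 37, R_n = min(1.2×37×12×450, 2.4×20×12×450) = 239.76 kN/bolt; interior L_c = 72 − 22 = 50, R_n = 259.2 kN/bolt. φR_n = 0.75 × (3×239.76 + 3×259.2) = 1122.7 kN.
Block shear: shear path 2×[48+1×72] = 2×120 mm, A_gv = 2880, A_nv = 2×(120 − 1.5×24)×12 = 2016 mm²; tension across gage: (132 − 2×24)×12 = 1008 mm². R_n = min(0.6×450×2016, 0.6×345×2880) + 1.0×450×1008 = min(544.32, 596.16) + 453.6 = 997.92 kN. φR_n = 0.75 × 997.92 = 748.4 kN.
Governing: min(663.0, 1122.7, 748.4) = 663.0 kN → bolt shear.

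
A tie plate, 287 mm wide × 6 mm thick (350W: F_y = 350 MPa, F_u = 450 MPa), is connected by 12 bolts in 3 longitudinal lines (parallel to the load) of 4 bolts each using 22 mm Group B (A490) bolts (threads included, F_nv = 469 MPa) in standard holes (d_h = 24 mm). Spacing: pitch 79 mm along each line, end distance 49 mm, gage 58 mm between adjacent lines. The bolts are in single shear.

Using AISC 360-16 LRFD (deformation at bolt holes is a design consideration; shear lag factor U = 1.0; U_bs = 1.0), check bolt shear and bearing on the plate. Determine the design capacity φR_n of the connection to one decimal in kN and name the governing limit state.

Bolt shear: A_b = π(22)²/4 = 380.13 mm². φR_n = 0.75 × 469 × 380.13 × 12 × 1 = 1604.5 kN.
Bearing (6 mm plate, F_u = 450 MPa): end bolts L_c = 49 − 24/2 = 37, R_n = min(1.2×37×6×450, 2.4×22×6×450) = 119.88 kN/bolt; interior L_c = 79 − 24 = 55, R_n = 142.56 kN/bolt. φR_n = 0.75 × (3×119.88 + 9×142.56) = 1232.0 kN.
Governing: min(1604.5, 1232.0) = 1232.0 kN → bearing.

1232.0 kN (bearing governs)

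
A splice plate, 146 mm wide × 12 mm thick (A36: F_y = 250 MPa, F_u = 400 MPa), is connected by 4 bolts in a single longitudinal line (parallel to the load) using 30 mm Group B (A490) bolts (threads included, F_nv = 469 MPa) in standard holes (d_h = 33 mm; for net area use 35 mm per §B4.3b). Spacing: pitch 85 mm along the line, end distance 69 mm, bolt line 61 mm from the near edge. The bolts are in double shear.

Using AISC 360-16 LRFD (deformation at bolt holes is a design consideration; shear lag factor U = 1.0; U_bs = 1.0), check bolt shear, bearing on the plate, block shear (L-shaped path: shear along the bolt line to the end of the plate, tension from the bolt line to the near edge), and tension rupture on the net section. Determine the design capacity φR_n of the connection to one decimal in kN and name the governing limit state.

Bolt shear: A_b = π(30)²/4 = 706.86 mm². φR_n = 0.75 × 469 × 706.86 × 4 × 2 = 1989.1 kN.
Bearing (12 mm plate, F_u = 400 MPa): end bolts L_c = 69 − 33/2 = 52.5, R_n = min(1.2×52.5×12×400, 2.4×30×12×400) = 302.4 kN/bolt; interior L_c = 85 − 33 = 52, R_n = 299.52 kN/bolt. φR_n = 0.75 × (1×302.4 + 3×299.52) = 900.7 kN.
Block shear: shear path 1×[69+3×85] = 1×324 mm, A_gv = 3888, A_nv = 1×(324 − 3.5×35)×12 = 2418 mm²; tension to near edge: (61 − 0.5×35)×12 = 522 mm². R_n = min(0.6×400×2418, 0.6×250×3888) + 1.0×400×522 = min(580.32, 583.2) + 208.8 = 789.12 kN. φR_n = 0.75 × 789.12 = 591.8 kN.
Tension rupture (net): A_n = (146 − 1×35)×12 = 1332 mm² (U = 1.0, A_e = A_n). φR_n = 0.75 × 400 × 1332 = 399.6 kN.
Governing: min(1989.1, 900.7, 591.8, 399.6) = 399.6 kN → net-section rupture.

399.6 kN (net-section rupture governs)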